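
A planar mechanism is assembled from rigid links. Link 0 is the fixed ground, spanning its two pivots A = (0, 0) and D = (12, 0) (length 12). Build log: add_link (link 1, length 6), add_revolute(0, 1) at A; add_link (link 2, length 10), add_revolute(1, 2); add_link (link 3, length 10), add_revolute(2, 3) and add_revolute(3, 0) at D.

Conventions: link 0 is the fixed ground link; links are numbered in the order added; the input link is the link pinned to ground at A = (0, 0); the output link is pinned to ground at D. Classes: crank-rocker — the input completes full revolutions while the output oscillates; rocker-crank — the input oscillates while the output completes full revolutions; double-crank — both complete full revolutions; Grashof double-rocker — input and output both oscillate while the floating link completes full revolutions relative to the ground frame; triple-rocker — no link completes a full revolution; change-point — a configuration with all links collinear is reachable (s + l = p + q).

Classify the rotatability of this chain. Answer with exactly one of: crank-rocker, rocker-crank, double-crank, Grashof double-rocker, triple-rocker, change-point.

lengths: ground=12, input=6, coupler=10, output=10
sorted: s=6 (shortest), l=12 (longest), p+q=20
s + l = 18 vs p + q = 20
s + l < p + q (Grashof) with shortest = input link → crank-rocker

crank-rocker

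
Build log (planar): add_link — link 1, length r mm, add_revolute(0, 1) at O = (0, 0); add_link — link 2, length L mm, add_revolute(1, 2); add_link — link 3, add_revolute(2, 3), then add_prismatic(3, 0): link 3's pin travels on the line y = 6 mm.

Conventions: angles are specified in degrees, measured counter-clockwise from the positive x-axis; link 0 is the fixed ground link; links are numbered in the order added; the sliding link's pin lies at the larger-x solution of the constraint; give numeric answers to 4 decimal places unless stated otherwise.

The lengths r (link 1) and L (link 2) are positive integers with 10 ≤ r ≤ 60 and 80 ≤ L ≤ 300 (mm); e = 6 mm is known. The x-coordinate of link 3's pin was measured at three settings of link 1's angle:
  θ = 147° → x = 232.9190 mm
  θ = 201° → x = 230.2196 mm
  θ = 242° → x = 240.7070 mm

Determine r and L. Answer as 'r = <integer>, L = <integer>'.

constraint per measurement: (x − r cos θ)² + (r sin θ − e)² = L²
subtracting the θ₁ and θ₂ equations cancels the r² and L² terms:
r = (x₁² − x₂²) / (2[(x₁cos θ₁ + e sin θ₁) − (x₂cos θ₂ + e sin θ₂)]) = 24.9997 → r = 25
L² = (x₁ − r cos θ₁)² + (r sin θ₁ − e)² = 64515.9844 → L = 254.0000 → L = 254
check at θ₃=242°: x = 240.7070 (printed 240.7070) ✓

r = 25, L = 254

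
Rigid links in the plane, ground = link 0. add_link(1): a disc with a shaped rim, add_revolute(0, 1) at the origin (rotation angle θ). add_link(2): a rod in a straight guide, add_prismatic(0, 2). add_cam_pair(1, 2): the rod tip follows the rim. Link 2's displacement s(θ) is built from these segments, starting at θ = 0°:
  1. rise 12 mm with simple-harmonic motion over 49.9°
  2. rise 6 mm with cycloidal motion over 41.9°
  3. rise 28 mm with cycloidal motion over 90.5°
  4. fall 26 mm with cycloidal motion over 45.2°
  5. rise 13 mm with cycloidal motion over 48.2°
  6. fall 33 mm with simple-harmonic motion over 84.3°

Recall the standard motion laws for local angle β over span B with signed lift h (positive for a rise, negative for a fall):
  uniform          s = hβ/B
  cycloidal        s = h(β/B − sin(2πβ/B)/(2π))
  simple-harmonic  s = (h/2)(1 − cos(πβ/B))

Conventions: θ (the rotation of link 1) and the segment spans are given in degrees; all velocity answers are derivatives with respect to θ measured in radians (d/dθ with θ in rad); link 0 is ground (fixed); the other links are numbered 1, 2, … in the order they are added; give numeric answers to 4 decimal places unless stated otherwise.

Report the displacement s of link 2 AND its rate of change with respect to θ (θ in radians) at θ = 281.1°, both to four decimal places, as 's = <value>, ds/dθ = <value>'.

segment 1 (0° to 49.9°, simple-harmonic, h = 12) is passed completely: s = 0.0000 + (12) = 12.0000
segment 2 (49.9° to 91.8°, cycloidal, h = 6) is passed completely: s = 12.0000 + (6) = 18.0000
segment 3 (91.8° to 182.3°, cycloidal, h = 28) is passed completely: s = 18.0000 + (28) = 46.0000
segment 4 (182.3° to 227.5°, cycloidal, h = -26) is passed completely: s = 46.0000 + (-26) = 20.0000
segment 5 (227.5° to 275.7°, cycloidal, h = 13) is passed completely: s = 20.0000 + (13) = 33.0000
θ = 281.1° falls in segment 6 (275.7° to 360°, simple-harmonic, h = -33): β = 281.1 − 275.7 = 5.4°, B = 84.3°; Δs = -33/2·(1 − cos(π·0.0641)) = -0.3330; s = 33.0000 − 0.3330 = 32.6670
velocity in seg [275.7°–360°] (simple-harmonic), θ in radians: β = 5.4° = 0.0942 rad, B = 84.3° = 1.4713 rad; ds/dθ = (πh/(2B)) sin(πβ/B) = (π·(-33)/(2·1.4713)) sin(π·0.0641) = -7.042221 mm/rad

s = 32.6670, ds/dθ = -7.0422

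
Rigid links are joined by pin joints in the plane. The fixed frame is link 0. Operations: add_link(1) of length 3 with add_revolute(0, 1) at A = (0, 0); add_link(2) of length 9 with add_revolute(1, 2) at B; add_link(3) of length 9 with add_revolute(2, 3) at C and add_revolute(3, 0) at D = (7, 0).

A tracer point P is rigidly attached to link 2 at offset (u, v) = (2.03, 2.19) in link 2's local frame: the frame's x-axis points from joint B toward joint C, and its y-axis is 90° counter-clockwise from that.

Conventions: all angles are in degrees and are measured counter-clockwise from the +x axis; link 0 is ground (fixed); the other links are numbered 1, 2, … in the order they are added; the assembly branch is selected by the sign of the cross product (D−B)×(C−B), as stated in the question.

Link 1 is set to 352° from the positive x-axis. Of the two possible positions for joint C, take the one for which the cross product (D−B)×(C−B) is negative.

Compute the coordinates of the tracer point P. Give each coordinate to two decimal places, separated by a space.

A=(0,0), D=(7.00,0)
B = A + 3.00·(cos352°, sin352°) = (2.9708, -0.4175)
|BD| = 4.0508
circle(B,9.00) ∩ circle(D,9.00): a=2.0254, h=8.7691
  candidates: C₊=(4.0816,8.5137) cross=35.522; C₋=(5.8893,-8.9312) cross=-35.522
  branch - wants cross < 0 → take C=(5.8893,-8.9312) (cross=-35.522)
ex = (C−B)/|BC| = (0.3243,-0.9460); ey = (0.9460,0.3243)
P = B + 2.03·ex + 2.19·ey = (5.7007,-1.6277)

5.70 -1.63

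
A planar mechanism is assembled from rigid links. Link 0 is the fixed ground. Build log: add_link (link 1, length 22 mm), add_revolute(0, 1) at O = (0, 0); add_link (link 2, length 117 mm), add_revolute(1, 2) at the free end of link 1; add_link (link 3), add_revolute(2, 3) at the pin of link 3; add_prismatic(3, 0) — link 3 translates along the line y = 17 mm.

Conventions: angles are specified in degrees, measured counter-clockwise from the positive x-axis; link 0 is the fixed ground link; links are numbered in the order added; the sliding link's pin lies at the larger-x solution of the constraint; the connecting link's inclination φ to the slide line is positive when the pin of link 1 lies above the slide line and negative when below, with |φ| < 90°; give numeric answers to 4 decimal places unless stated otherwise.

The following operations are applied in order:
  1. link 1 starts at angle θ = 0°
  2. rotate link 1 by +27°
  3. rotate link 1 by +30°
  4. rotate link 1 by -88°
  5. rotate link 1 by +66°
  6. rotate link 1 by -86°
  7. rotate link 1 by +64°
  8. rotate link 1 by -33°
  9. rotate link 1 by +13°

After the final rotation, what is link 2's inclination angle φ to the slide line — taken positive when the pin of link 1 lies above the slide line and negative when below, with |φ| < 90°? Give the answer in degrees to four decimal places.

geometry: r = 22 mm, L = 117 mm, e = 17 mm; θ starts at 0°
rotate link 1 by +27°: θ ← 0° +27° = 27°
rotate link 1 by +30°: θ ← 27° +30° = 57°
rotate link 1 by -88°: θ ← 57° -88° = -31°
rotate link 1 by +66°: θ ← -31° +66° = 35°
rotate link 1 by -86°: θ ← 35° -86° = -51°
rotate link 1 by +64°: θ ← -51° +64° = 13°
rotate link 1 by -33°: θ ← 13° -33° = -20°
rotate link 1 by +13°: θ ← -20° +13° = -7°
h = r sin θ − e = -2.681126 − 17 = -19.681126
sin φ = h / L = -19.681126 / 117 = -0.16821475
φ = arcsin(-0.16821475) = -9.684037°

-9.6840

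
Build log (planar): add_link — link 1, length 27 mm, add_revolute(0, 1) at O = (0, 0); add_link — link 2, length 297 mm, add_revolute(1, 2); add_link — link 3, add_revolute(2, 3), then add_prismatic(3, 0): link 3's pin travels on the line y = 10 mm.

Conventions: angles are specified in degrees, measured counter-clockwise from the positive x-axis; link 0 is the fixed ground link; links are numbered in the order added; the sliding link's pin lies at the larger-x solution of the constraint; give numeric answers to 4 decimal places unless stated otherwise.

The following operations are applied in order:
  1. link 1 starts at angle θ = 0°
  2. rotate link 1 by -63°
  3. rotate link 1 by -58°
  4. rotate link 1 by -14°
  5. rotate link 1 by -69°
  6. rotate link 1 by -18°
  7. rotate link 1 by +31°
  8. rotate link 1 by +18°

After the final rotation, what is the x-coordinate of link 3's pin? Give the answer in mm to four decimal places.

geometry: r = 27 mm, L = 297 mm, e = 10 mm; θ starts at 0°
rotate link 1 by -63°: θ ← 0° -63° = -63°
rotate link 1 by -58°: θ ← -63° -58° = -121°
rotate link 1 by -14°: θ ← -121° -14° = -135°
rotate link 1 by -69°: θ ← -135° -69° = -204°
rotate link 1 by -18°: θ ← -204° -18° = -222°
rotate link 1 by +31°: θ ← -222° +31° = -191°
rotate link 1 by +18°: θ ← -191° +18° = -173°
crank pin P = (r cos θ, r sin θ) = (-26.798746, -3.290472)
h = r sin θ − e = -3.290472 − 10 = -13.290472
x = r cos θ + √(L² − h²) = -26.798746 + 296.702483 = 269.903737

269.9037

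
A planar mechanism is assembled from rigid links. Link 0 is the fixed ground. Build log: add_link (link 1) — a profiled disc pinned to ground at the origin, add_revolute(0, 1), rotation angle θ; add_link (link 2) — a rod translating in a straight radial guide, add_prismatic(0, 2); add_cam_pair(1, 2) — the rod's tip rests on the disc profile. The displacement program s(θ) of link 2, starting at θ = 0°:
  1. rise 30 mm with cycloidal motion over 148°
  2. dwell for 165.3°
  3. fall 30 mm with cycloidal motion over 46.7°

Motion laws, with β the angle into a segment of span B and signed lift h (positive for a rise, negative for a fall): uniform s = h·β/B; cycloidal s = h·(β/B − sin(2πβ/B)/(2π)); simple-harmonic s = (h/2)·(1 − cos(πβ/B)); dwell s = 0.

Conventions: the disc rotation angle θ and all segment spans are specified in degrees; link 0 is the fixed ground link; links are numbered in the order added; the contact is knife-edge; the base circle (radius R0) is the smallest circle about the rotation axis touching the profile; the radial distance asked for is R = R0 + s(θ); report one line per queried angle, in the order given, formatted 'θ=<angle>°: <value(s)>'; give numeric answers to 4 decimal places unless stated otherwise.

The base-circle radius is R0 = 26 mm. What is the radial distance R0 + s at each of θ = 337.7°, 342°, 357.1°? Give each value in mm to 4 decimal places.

seg 1 [0°–148°] cycloidal, h=30: full span → s += 30 → s = 30.0000
seg 2 [148°–313.3°] dwell: s stays 30.0000
seg 3 [313.3°–360°] cycloidal, h=-30: θ=337.7° here. β=24.4, B=46.7. -30·(0.5225 − sin(2π·0.5225)/(2π)) = -16.3468 → s = 13.6532
seg 3 [313.3°–360°] cycloidal, h=-30: θ=342° here. β=28.7, B=46.7. -30·(0.6146 − sin(2π·0.6146)/(2π)) = -21.5845 → s = 8.4155
seg 3 [313.3°–360°] cycloidal, h=-30: θ=357.1° here. β=43.8, B=46.7. -30·(0.9379 − sin(2π·0.9379)/(2π)) = -29.9531 → s = 0.0469
θ=337.7°: R = R0 + s = 26 + 13.6532 = 39.6532
θ=342°: R = R0 + s = 26 + 8.4155 = 34.4155
θ=357.1°: R = R0 + s = 26 + 0.0469 = 26.0469

θ=337.7°: 39.6532
θ=342°: 34.4155
θ=357.1°: 26.0469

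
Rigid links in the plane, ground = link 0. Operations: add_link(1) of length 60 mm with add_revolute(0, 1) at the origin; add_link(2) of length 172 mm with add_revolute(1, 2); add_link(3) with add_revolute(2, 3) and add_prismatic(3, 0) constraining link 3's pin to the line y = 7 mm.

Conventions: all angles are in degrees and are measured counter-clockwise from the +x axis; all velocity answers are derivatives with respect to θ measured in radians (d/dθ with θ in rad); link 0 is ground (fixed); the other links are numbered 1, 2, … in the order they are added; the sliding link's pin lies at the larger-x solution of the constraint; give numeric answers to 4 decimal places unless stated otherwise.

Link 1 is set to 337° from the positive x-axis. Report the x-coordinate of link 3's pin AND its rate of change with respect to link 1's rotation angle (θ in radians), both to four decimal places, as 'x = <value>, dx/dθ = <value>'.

geometry: r = 60 mm, L = 172 mm, e = 7 mm
crank pin P = (r cos θ, r sin θ) = (55.230291, -23.443868)
h = r sin θ − e = -23.443868 − 7 = -30.443868
x = r cos θ + √(L² − h²) = 55.230291 + 169.284290 = 224.514581
dx/dθ = −r sin θ − h·r cos θ/√(L² − h²) (θ in radians; h = -30.443868) = 33.376412

x = 224.5146, dx/dθ = 33.3764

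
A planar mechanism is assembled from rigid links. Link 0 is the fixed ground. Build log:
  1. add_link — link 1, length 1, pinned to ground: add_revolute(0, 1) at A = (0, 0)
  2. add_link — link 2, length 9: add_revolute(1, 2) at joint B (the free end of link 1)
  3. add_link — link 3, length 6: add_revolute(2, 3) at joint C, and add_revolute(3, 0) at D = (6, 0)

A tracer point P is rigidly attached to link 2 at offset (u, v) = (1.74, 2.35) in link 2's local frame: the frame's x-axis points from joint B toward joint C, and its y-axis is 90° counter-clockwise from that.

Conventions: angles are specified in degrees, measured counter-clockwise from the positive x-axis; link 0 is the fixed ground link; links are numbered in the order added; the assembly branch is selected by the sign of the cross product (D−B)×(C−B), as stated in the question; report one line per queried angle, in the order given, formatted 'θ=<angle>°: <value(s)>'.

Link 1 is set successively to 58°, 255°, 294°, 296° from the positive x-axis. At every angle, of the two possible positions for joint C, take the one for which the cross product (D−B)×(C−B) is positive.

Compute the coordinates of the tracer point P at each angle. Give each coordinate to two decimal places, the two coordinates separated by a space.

A=(0,0), D=(6.00,0)
θ=58°: B = A + 1.00·(cos58°, sin58°) = (0.5299, 0.8480)
θ=58°: |BD| = 5.5354
θ=58°: circle(B,9.00) ∩ circle(D,6.00): a=6.8324, h=5.8581
θ=58°:   candidates: C₊=(8.1792,5.5903) cross=32.427; C₋=(6.3842,-5.9877) cross=-32.427
θ=58°:   branch + wants cross > 0 → take C=(8.1792,5.5903) (cross=32.427)
θ=58°: ex = (C−B)/|BC| = (0.8499,0.5269); ey = (-0.5269,0.8499)
θ=58°: P = B + 1.74·ex + 2.35·ey = (0.7705,3.7622)
θ=255°: B = A + 1.00·(cos255°, sin255°) = (-0.2588, -0.9659)
θ=255°: |BD| = 6.3329
θ=255°: circle(B,9.00) ∩ circle(D,6.00): a=6.7193, h=5.9875
θ=255°:   candidates: C₊=(5.4686,5.9764) cross=37.919; C₋=(7.2951,-5.8586) cross=-37.919
θ=255°:   branch + wants cross > 0 → take C=(5.4686,5.9764) (cross=37.919)
θ=255°: ex = (C−B)/|BC| = (0.6364,0.7714); ey = (-0.7714,0.6364)
θ=255°: P = B + 1.74·ex + 2.35·ey = (-0.9642,1.8718)
θ=294°: B = A + 1.00·(cos294°, sin294°) = (0.4067, -0.9135)
θ=294°: |BD| = 5.6674
θ=294°: circle(B,9.00) ∩ circle(D,6.00): a=6.8038, h=5.8914
θ=294°:   candidates: C₊=(6.1719,5.9975) cross=33.389; C₋=(8.0712,-5.6312) cross=-33.389
θ=294°:   branch + wants cross > 0 → take C=(6.1719,5.9975) (cross=33.389)
θ=294°: ex = (C−B)/|BC| = (0.6406,0.7679); ey = (-0.7679,0.6406)
θ=294°: P = B + 1.74·ex + 2.35·ey = (-0.2832,1.9279)
θ=296°: B = A + 1.00·(cos296°, sin296°) = (0.4384, -0.8988)
θ=296°: |BD| = 5.6338
θ=296°: circle(B,9.00) ∩ circle(D,6.00): a=6.8107, h=5.8834
θ=296°:   candidates: C₊=(6.2232,5.9958) cross=33.146; C₋=(8.1004,-5.6203) cross=-33.146
θ=296°:   branch + wants cross > 0 → take C=(6.2232,5.9958) (cross=33.146)
θ=296°: ex = (C−B)/|BC| = (0.6428,0.7661); ey = (-0.7661,0.6428)
θ=296°: P = B + 1.74·ex + 2.35·ey = (-0.2435,1.9446)

θ=58°: 0.77 3.76
θ=255°: -0.96 1.87
θ=294°: -0.28 1.93
θ=296°: -0.24 1.94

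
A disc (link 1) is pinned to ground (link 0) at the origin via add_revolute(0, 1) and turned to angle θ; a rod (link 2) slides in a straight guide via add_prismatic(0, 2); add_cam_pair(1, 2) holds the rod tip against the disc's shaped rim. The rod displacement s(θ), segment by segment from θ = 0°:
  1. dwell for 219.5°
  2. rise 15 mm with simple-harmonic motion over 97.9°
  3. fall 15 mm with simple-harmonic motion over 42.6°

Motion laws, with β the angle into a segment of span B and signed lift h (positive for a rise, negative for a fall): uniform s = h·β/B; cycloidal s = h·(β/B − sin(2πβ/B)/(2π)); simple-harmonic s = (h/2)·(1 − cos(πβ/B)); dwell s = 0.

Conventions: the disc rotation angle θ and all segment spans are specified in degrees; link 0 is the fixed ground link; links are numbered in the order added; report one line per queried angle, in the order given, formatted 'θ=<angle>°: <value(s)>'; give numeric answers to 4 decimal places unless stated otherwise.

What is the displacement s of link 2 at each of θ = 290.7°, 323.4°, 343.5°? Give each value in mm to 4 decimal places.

segment 1 (0° to 219.5°, dwell): s unchanged at 0.0000
θ = 290.7° falls in segment 2 (219.5° to 317.4°, simple-harmonic, h = 15): β = 290.7 − 219.5 = 71.2°, B = 97.9°; Δs = 15/2·(1 − cos(π·0.7273)) = 12.4115; s = 0.0000 + 12.4115 = 12.4115
segment 2 (219.5° to 317.4°, simple-harmonic, h = 15) is passed completely: s = 0.0000 + (15) = 15.0000
θ = 323.4° falls in segment 3 (317.4° to 360°, simple-harmonic, h = -15): β = 323.4 − 317.4 = 6°, B = 42.6°; Δs = -15/2·(1 − cos(π·0.1408)) = -0.7223; s = 15.0000 − 0.7223 = 14.2777
θ = 343.5° falls in segment 3 (317.4° to 360°, simple-harmonic, h = -15): β = 343.5 − 317.4 = 26.1°, B = 42.6°; Δs = -15/2·(1 − cos(π·0.6127)) = -10.0998; s = 15.0000 − 10.0998 = 4.9002

θ=290.7°: 12.4115
θ=323.4°: 14.2777
θ=343.5°: 4.9002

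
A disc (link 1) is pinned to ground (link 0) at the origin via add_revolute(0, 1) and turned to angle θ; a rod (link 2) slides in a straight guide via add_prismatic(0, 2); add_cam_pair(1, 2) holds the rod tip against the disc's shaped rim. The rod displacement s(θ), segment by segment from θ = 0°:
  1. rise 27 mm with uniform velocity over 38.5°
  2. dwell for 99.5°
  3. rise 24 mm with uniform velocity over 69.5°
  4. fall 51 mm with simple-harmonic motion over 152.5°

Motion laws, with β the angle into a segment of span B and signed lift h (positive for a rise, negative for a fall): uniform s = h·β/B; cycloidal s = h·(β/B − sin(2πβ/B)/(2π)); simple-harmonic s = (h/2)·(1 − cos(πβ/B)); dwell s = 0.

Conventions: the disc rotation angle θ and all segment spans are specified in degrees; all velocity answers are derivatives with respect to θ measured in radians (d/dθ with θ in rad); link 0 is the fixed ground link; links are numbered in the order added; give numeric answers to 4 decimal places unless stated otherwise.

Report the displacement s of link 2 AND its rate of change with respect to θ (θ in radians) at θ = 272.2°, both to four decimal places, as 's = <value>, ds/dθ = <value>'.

segment 1 (0° to 38.5°, uniform, h = 27) is passed completely: s = 0.0000 + (27) = 27.0000
segment 2 (38.5° to 138°, dwell): s unchanged at 27.0000
segment 3 (138° to 207.5°, uniform, h = 24) is passed completely: s = 27.0000 + (24) = 51.0000
θ = 272.2° falls in segment 4 (207.5° to 360°, simple-harmonic, h = -51): β = 272.2 − 207.5 = 64.7°, B = 152.5°; Δs = -51/2·(1 − cos(π·0.4243)) = -19.4897; s = 51.0000 − 19.4897 = 31.5103
velocity in seg [207.5°–360°] (simple-harmonic), θ in radians: β = 64.7° = 1.1292 rad, B = 152.5° = 2.6616 rad; ds/dθ = (πh/(2B)) sin(πβ/B) = (π·(-51)/(2·2.6616)) sin(π·0.4243) = -29.250378 mm/rad

s = 31.5103, ds/dθ = -29.2504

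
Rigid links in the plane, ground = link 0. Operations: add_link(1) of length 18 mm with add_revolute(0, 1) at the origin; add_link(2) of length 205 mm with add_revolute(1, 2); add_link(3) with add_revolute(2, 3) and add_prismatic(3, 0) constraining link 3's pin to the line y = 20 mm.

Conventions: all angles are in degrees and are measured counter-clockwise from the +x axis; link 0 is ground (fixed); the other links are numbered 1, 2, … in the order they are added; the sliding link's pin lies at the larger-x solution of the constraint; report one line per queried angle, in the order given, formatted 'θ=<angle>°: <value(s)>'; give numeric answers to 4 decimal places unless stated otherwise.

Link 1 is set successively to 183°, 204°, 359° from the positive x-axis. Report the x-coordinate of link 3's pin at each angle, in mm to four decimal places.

geometry: r = 18 mm, L = 205 mm, e = 20 mm
θ=183°: crank pin P = (r cos θ, r sin θ) = (-17.975332, -0.942047)
θ=183°: h = r sin θ − e = -0.942047 − 20 = -20.942047
θ=183°: x = r cos θ + √(L² − h²) = -17.975332 + 203.927513 = 185.952182
θ=204°: crank pin P = (r cos θ, r sin θ) = (-16.443818, -7.321260)
θ=204°: h = r sin θ − e = -7.321260 − 20 = -27.321260
θ=204°: x = r cos θ + √(L² − h²) = -16.443818 + 203.171230 = 186.727412
θ=359°: crank pin P = (r cos θ, r sin θ) = (17.997259, -0.314143)
θ=359°: h = r sin θ − e = -0.314143 − 20 = -20.314143
θ=359°: x = r cos θ + √(L² − h²) = 17.997259 + 203.991018 = 221.988277

θ=183°: 185.9522
θ=204°: 186.7274
θ=359°: 221.9883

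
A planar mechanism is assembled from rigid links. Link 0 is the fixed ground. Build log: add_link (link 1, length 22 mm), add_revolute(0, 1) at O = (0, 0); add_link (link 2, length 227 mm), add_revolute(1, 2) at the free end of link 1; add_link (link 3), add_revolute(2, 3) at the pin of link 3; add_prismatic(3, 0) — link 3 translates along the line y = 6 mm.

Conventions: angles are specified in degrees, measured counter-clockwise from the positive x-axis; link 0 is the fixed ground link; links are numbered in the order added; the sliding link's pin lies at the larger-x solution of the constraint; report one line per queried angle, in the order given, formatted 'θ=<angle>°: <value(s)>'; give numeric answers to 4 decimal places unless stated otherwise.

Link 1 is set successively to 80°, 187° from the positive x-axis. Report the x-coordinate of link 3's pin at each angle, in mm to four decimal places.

geometry: r = 22 mm, L = 227 mm, e = 6 mm
θ=80°: crank pin P = (r cos θ, r sin θ) = (3.820260, 21.665771)
θ=80°: h = r sin θ − e = 21.665771 − 6 = 15.665771
θ=80°: x = r cos θ + √(L² − h²) = 3.820260 + 226.458790 = 230.279050
θ=187°: crank pin P = (r cos θ, r sin θ) = (-21.836015, -2.681126)
θ=187°: h = r sin θ − e = -2.681126 − 6 = -8.681126
θ=187°: x = r cos θ + √(L² − h²) = -21.836015 + 226.833944 = 204.997928

θ=80°: 230.2791
θ=187°: 204.9979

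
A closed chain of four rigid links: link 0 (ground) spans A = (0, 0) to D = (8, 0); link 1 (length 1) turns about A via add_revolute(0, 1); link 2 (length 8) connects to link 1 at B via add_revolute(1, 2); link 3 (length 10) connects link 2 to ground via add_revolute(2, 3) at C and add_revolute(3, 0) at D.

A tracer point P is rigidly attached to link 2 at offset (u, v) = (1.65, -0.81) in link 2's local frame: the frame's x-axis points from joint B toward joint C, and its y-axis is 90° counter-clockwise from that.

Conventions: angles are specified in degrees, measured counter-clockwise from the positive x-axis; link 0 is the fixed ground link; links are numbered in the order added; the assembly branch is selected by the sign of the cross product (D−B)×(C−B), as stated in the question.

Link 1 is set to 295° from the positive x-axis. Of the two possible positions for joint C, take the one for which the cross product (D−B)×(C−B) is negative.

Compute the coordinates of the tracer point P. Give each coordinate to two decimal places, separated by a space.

A=(0,0), D=(8.00,0)
B = A + 1.00·(cos295°, sin295°) = (0.4226, -0.9063)
|BD| = 7.6314
circle(B,8.00) ∩ circle(D,10.00): a=1.4570, h=7.8662
  candidates: C₊=(0.9351,7.0773) cross=60.030; C₋=(2.8035,-8.5438) cross=-60.030
  branch - wants cross < 0 → take C=(2.8035,-8.5438) (cross=-60.030)
ex = (C−B)/|BC| = (0.2976,-0.9547); ey = (0.9547,0.2976)
P = B + 1.65·ex + -0.81·ey = (0.1404,-2.7226)

0.14 -2.72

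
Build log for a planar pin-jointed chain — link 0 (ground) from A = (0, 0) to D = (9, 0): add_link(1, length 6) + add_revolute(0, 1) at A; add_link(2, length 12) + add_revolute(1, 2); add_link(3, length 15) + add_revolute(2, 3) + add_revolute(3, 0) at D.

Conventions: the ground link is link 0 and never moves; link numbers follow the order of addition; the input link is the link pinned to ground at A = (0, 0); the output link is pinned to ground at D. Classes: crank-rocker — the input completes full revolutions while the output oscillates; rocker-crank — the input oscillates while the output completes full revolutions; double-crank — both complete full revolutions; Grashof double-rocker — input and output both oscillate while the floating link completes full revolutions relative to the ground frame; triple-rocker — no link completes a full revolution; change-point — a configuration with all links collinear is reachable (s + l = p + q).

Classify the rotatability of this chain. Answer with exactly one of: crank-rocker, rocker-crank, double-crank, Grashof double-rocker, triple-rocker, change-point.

lengths: ground=9, input=6, coupler=12, output=15
sorted: s=6 (shortest), l=15 (longest), p+q=21
s + l = 21 vs p + q = 21
s + l = p + q → change-point (collinear configuration reachable)

change-point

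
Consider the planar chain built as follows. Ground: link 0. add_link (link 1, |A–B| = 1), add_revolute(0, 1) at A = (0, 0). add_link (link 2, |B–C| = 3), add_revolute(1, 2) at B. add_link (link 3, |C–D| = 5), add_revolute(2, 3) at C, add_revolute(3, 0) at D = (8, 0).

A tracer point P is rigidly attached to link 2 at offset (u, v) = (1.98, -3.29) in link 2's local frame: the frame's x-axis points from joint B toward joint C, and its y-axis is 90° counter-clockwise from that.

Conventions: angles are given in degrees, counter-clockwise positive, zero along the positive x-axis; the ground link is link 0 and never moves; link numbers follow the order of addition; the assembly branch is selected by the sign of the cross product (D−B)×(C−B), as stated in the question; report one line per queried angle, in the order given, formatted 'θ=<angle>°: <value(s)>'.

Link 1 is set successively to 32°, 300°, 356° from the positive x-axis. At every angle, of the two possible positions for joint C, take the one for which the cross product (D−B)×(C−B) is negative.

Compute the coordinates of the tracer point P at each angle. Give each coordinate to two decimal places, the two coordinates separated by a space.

A=(0,0), D=(8.00,0)
θ=32°: B = A + 1.00·(cos32°, sin32°) = (0.8480, 0.5299)
θ=32°: |BD| = 7.1716
θ=32°: circle(B,3.00) ∩ circle(D,5.00): a=2.4703, h=1.7023
θ=32°:   candidates: C₊=(3.4373,2.0450) cross=12.208; C₋=(3.1858,-1.3503) cross=-12.208
θ=32°:   branch - wants cross < 0 → take C=(3.1858,-1.3503) (cross=-12.208)
θ=32°: ex = (C−B)/|BC| = (0.7792,-0.6267); ey = (0.6267,0.7792)
θ=32°: P = B + 1.98·ex + -3.29·ey = (0.3290,-3.2747)
θ=300°: B = A + 1.00·(cos300°, sin300°) = (0.5000, -0.8660)
θ=300°: |BD| = 7.5498
θ=300°: circle(B,3.00) ∩ circle(D,5.00): a=2.7153, h=1.2756
θ=300°:   candidates: C₊=(3.0510,0.7126) cross=9.631; C₋=(3.3437,-1.8218) cross=-9.631
θ=300°:   branch - wants cross < 0 → take C=(3.3437,-1.8218) (cross=-9.631)
θ=300°: ex = (C−B)/|BC| = (0.9479,-0.3186); ey = (0.3186,0.9479)
θ=300°: P = B + 1.98·ex + -3.29·ey = (1.3287,-4.6154)
θ=356°: B = A + 1.00·(cos356°, sin356°) = (0.9976, -0.0698)
θ=356°: |BD| = 7.0028
θ=356°: circle(B,3.00) ∩ circle(D,5.00): a=2.3590, h=1.8534
θ=356°:   candidates: C₊=(3.3380,1.8071) cross=12.979; C₋=(3.3749,-1.8996) cross=-12.979
θ=356°:   branch - wants cross < 0 → take C=(3.3749,-1.8996) (cross=-12.979)
θ=356°: ex = (C−B)/|BC| = (0.7924,-0.6099); ey = (0.6099,0.7924)
θ=356°: P = B + 1.98·ex + -3.29·ey = (0.5599,-3.8846)

θ=32°: 0.33 -3.27
θ=300°: 1.33 -4.62
θ=356°: 0.56 -3.88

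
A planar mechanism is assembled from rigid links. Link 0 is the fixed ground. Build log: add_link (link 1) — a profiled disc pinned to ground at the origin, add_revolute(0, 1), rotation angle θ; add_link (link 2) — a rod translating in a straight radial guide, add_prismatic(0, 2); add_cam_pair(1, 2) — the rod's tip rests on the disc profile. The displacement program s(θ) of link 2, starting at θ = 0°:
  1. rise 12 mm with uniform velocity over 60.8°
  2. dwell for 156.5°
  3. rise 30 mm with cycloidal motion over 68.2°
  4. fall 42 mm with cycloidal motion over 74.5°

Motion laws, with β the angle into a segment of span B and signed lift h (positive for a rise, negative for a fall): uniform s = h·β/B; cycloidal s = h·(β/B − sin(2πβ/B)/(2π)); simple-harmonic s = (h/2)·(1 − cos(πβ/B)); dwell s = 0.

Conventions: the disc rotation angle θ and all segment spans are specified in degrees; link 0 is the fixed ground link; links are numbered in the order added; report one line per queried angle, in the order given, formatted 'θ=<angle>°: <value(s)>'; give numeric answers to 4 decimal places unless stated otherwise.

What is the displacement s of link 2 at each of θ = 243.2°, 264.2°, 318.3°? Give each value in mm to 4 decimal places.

seg 1 [0°–60.8°] uniform, h=12: full span → s += 12 → s = 12.0000
seg 2 [60.8°–217.3°] dwell: s stays 12.0000
seg 3 [217.3°–285.5°] cycloidal, h=30: θ=243.2° here. β=25.9, B=68.2. 30·(0.3798 − sin(2π·0.3798)/(2π)) = 8.1194 → s = 20.1194
seg 3 [217.3°–285.5°] cycloidal, h=30: θ=264.2° here. β=46.9, B=68.2. 30·(0.6877 − sin(2π·0.6877)/(2π)) = 25.0438 → s = 37.0438
seg 3 [217.3°–285.5°] cycloidal, h=30: full span → s += 30 → s = 42.0000
seg 4 [285.5°–360°] cycloidal, h=-42: θ=318.3° here. β=32.8, B=74.5. -42·(0.4403 − sin(2π·0.4403)/(2π)) = -16.0410 → s = 25.9590

θ=243.2°: 20.1194
θ=264.2°: 37.0438
θ=318.3°: 25.9590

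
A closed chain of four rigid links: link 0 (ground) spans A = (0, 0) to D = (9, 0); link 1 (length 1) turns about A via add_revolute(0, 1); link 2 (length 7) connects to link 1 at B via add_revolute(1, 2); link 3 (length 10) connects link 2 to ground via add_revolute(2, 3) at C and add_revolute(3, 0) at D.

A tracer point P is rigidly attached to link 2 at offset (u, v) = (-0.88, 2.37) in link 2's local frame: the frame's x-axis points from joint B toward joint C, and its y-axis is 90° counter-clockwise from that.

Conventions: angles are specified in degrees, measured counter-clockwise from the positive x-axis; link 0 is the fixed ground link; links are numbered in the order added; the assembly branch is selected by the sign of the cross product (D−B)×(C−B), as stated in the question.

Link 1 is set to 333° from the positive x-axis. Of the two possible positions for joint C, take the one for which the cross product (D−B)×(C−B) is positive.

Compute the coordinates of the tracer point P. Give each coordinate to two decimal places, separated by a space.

A=(0,0), D=(9.00,0)
B = A + 1.00·(cos333°, sin333°) = (0.8910, -0.4540)
|BD| = 8.1217
circle(B,7.00) ∩ circle(D,10.00): a=0.9211, h=6.9391
  candidates: C₊=(1.4228,6.5258) cross=56.357; C₋=(2.1986,-7.3308) cross=-56.357
  branch + wants cross > 0 → take C=(1.4228,6.5258) (cross=56.357)
ex = (C−B)/|BC| = (0.0760,0.9971); ey = (-0.9971,0.0760)
P = B + -0.88·ex + 2.37·ey = (-1.5390,-1.1514)

-1.54 -1.15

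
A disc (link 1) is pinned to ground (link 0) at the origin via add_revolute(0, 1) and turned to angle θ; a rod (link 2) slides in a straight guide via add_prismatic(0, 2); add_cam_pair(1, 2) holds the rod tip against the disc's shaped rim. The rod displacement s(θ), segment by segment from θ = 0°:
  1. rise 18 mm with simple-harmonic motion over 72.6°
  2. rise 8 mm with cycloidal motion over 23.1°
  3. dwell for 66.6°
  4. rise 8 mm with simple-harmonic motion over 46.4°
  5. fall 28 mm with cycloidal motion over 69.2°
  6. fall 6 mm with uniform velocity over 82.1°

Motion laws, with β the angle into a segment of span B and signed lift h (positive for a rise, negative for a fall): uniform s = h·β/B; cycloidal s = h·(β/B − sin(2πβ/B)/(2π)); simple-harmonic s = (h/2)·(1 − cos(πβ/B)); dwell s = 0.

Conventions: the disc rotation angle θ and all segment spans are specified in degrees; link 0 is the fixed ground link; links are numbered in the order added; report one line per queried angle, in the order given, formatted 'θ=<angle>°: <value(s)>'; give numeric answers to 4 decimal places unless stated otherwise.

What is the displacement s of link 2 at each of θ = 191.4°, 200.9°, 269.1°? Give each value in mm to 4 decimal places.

segment 1 (0° to 72.6°, simple-harmonic, h = 18) is passed completely: s = 0.0000 + (18) = 18.0000
segment 2 (72.6° to 95.7°, cycloidal, h = 8) is passed completely: s = 18.0000 + (8) = 26.0000
segment 3 (95.7° to 162.3°, dwell): s unchanged at 26.0000
θ = 191.4° falls in segment 4 (162.3° to 208.7°, simple-harmonic, h = 8): β = 191.4 − 162.3 = 29.1°, B = 46.4°; Δs = 8/2·(1 − cos(π·0.6272)) = 5.5557; s = 26.0000 + 5.5557 = 31.5557
θ = 200.9° falls in segment 4 (162.3° to 208.7°, simple-harmonic, h = 8): β = 200.9 − 162.3 = 38.6°, B = 46.4°; Δs = 8/2·(1 − cos(π·0.8319)) = 7.4550; s = 26.0000 + 7.4550 = 33.4550
segment 4 (162.3° to 208.7°, simple-harmonic, h = 8) is passed completely: s = 26.0000 + (8) = 34.0000
θ = 269.1° falls in segment 5 (208.7° to 277.9°, cycloidal, h = -28): β = 269.1 − 208.7 = 60.4°, B = 69.2°; Δs = -28·(0.8728 − sin(2π·0.8728)/(2π)) = -27.6330; s = 34.0000 − 27.6330 = 6.3670

θ=191.4°: 31.5557
θ=200.9°: 33.4550
θ=269.1°: 6.3670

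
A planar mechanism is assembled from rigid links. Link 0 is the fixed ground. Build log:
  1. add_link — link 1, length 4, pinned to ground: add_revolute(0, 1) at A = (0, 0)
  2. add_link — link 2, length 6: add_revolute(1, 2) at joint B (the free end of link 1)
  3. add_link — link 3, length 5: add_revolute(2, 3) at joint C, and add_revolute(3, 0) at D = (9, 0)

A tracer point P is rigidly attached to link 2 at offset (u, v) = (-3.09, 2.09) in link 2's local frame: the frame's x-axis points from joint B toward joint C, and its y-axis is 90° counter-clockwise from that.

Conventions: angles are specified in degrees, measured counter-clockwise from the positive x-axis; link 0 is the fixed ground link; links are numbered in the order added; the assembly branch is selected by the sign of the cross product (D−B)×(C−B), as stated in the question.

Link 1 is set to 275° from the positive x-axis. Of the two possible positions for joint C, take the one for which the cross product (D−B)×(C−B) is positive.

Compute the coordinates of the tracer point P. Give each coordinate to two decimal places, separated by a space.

A=(0,0), D=(9.00,0)
B = A + 4.00·(cos275°, sin275°) = (0.3486, -3.9848)
|BD| = 9.5250
circle(B,6.00) ∩ circle(D,5.00): a=5.3399, h=2.7359
  candidates: C₊=(4.0542,0.7342) cross=26.060; C₋=(6.3434,-4.2358) cross=-26.060
  branch + wants cross > 0 → take C=(4.0542,0.7342) (cross=26.060)
ex = (C−B)/|BC| = (0.6176,0.7865); ey = (-0.7865,0.6176)
P = B + -3.09·ex + 2.09·ey = (-3.2035,-5.1243)

-3.20 -5.12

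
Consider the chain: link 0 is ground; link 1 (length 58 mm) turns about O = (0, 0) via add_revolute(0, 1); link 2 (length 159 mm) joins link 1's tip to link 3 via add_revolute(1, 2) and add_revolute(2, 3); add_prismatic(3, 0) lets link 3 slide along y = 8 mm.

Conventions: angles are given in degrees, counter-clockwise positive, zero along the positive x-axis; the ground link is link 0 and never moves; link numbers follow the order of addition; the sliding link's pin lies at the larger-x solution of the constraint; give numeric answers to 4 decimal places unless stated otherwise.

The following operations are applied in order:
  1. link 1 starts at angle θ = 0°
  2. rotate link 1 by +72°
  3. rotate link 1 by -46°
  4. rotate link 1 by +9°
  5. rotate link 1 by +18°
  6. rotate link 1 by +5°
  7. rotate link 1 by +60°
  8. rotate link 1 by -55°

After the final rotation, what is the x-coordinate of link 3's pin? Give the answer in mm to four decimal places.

geometry: r = 58 mm, L = 159 mm, e = 8 mm; θ starts at 0°
rotate link 1 by +72°: θ ← 0° +72° = 72°
rotate link 1 by -46°: θ ← 72° -46° = 26°
rotate link 1 by +9°: θ ← 26° +9° = 35°
rotate link 1 by +18°: θ ← 35° +18° = 53°
rotate link 1 by +5°: θ ← 53° +5° = 58°
rotate link 1 by +60°: θ ← 58° +60° = 118°
rotate link 1 by -55°: θ ← 118° -55° = 63°
crank pin P = (r cos θ, r sin θ) = (26.331449, 51.678378)
h = r sin θ − e = 51.678378 − 8 = 43.678378
x = r cos θ + √(L² − h²) = 26.331449 + 152.882959 = 179.214408

179.2144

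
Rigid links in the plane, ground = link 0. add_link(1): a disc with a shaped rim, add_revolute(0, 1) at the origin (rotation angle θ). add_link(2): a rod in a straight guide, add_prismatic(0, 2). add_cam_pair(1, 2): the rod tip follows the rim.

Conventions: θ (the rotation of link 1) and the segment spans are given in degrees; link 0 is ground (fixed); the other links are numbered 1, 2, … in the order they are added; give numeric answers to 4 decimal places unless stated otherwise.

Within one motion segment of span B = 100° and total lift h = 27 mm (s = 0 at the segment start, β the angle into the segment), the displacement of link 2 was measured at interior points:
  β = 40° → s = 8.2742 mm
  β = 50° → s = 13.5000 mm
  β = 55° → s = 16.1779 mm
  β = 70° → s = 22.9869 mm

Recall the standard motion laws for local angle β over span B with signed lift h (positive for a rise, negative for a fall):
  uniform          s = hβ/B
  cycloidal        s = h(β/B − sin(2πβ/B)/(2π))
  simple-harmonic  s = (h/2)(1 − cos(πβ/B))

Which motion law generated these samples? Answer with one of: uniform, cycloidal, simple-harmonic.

candidates at β/B = r: uniform s = h·r (linear in β); cycloidal s = h·(r − sin(2πr)/(2π)); simple-harmonic s = (h/2)(1 − cos(πr))
β=40°: printed 8.2742 | uniform 10.8000, cycloidal 8.2742, simple-harmonic 9.3283
β=50°: printed 13.5000 | uniform 13.5000, cycloidal 13.5000, simple-harmonic 13.5000
β=55°: printed 16.1779 | uniform 14.8500, cycloidal 16.1779, simple-harmonic 15.6119
β=70°: printed 22.9869 | uniform 18.9000, cycloidal 22.9869, simple-harmonic 21.4351
only one law matches every sample → cycloidal

cycloidal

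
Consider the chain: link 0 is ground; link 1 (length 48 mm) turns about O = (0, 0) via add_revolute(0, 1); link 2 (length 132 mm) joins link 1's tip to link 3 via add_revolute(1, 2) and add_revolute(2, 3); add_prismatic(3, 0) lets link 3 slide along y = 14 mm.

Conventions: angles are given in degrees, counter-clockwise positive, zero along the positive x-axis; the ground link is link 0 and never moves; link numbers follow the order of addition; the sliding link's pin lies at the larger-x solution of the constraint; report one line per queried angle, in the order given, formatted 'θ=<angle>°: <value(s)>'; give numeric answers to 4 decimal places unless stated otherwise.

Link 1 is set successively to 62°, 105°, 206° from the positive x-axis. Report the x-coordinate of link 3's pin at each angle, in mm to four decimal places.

geometry: r = 48 mm, L = 132 mm, e = 14 mm
θ=62°: crank pin P = (r cos θ, r sin θ) = (22.534635, 42.381484)
θ=62°: h = r sin θ − e = 42.381484 − 14 = 28.381484
θ=62°: x = r cos θ + √(L² − h²) = 22.534635 + 128.912728 = 151.447363
θ=105°: crank pin P = (r cos θ, r sin θ) = (-12.423314, 46.364440)
θ=105°: h = r sin θ − e = 46.364440 − 14 = 32.364440
θ=105°: x = r cos θ + √(L² − h²) = -12.423314 + 127.970868 = 115.547554
θ=206°: crank pin P = (r cos θ, r sin θ) = (-43.142114, -21.041815)
θ=206°: h = r sin θ − e = -21.041815 − 14 = -35.041815
θ=206°: x = r cos θ + √(L² − h²) = -43.142114 + 127.263786 = 84.121672

θ=62°: 151.4474
θ=105°: 115.5476
θ=206°: 84.1217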